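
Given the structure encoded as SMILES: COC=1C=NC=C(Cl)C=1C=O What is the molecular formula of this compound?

C7H6ClNO2

Walk through each heavy atom and fill implicit hydrogens from standard valence (C 4, N 3, O 2, S 2, halogen 1):
  atom 1: C, bond orders sum to 1 (valence 4) → 3 H
  atom 2: O, bond orders sum to 2 (valence 2) → 0 H
  atom 3: C, bond orders sum to 4 (valence 4) → 0 H
  atom 4: C, bond orders sum to 3 (valence 4) → 1 H
  atom 5: N, bond orders sum to 3 (valence 3) → 0 H
  atom 6: C, bond orders sum to 3 (valence 4) → 1 H
  atom 7: C, bond orders sum to 4 (valence 4) → 0 H
  atom 8: Cl (halogen, monovalent) → 0 H
  atom 9: C, bond orders sum to 4 (valence 4) → 0 H
  atom 10: C, bond orders sum to 3 (valence 4) → 1 H
  atom 11: O, bond orders sum to 2 (valence 2) → 0 H
Totals → C:7, H:6, Cl:1, N:1, O:2.
In Hill order: C7H6ClNO2.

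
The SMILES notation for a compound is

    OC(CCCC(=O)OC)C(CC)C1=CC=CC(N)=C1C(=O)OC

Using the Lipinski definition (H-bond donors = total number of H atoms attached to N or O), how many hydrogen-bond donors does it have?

3

Donors: find every N or O and count the H atoms it carries.
  atom 1 (O): bond orders sum to 1 → 1 H
  atom 7 (O): bond orders sum to 2 → 0 H
  atom 8 (O): bond orders sum to 2 → 0 H
  atom 18 (N): bond orders sum to 1 → 2 H
  atom 21 (O): bond orders sum to 2 → 0 H
  atom 22 (O): bond orders sum to 2 → 0 H
Lipinski HBD = 3.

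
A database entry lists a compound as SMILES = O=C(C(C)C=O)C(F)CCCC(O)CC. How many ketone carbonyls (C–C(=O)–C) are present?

1

The ketone motif appears at heavy-atom position 2 in the SMILES.
Other groups present: 1 aldehyde, 1 hydroxyl.
Ketone count: 1.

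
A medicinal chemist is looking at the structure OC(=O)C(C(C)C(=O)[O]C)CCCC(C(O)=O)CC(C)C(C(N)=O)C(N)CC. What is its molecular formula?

C19H34N2O7

Walk through each heavy atom and fill implicit hydrogens from standard valence (C 4, N 3, O 2, S 2, halogen 1):
  atom 1: O, bond orders sum to 1 (valence 2) → 1 H
  atom 2: C, bond orders sum to 4 (valence 4) → 0 H
  atom 3: O, bond orders sum to 2 (valence 2) → 0 H
  atom 4: C, bond orders sum to 3 (valence 4) → 1 H
  atom 5: C, bond orders sum to 3 (valence 4) → 1 H
  atom 6: C, bond orders sum to 1 (valence 4) → 3 H
  atom 7: C, bond orders sum to 4 (valence 4) → 0 H
  atom 8: O, bond orders sum to 2 (valence 2) → 0 H
  atom 9: O with explicit H count 0
  atom 10: C, bond orders sum to 1 (valence 4) → 3 H
  atom 11: C, bond orders sum to 2 (valence 4) → 2 H
  atom 12: C, bond orders sum to 2 (valence 4) → 2 H
  atom 13: C, bond orders sum to 2 (valence 4) → 2 H
  atom 14: C, bond orders sum to 3 (valence 4) → 1 H
  atom 15: C, bond orders sum to 4 (valence 4) → 0 H
  atom 16: O, bond orders sum to 1 (valence 2) → 1 H
  atom 17: O, bond orders sum to 2 (valence 2) → 0 H
  atom 18: C, bond orders sum to 2 (valence 4) → 2 H
  atom 19: C, bond orders sum to 3 (valence 4) → 1 H
  atom 20: C, bond orders sum to 1 (valence 4) → 3 H
  atom 21: C, bond orders sum to 3 (valence 4) → 1 H
  atom 22: C, bond orders sum to 4 (valence 4) → 0 H
  atom 23: N, bond orders sum to 1 (valence 3) → 2 H
  atom 24: O, bond orders sum to 2 (valence 2) → 0 H
  atom 25: C, bond orders sum to 3 (valence 4) → 1 H
  atom 26: N, bond orders sum to 1 (valence 3) → 2 H
  atom 27: C, bond orders sum to 2 (valence 4) → 2 H
  atom 28: C, bond orders sum to 1 (valence 4) → 3 H
Totals → C:19, H:34, N:2, O:7.
In Hill order: C19H34N2O7.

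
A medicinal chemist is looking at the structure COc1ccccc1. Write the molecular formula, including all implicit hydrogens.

C7H8O

Walk through each heavy atom and fill implicit hydrogens from standard valence (C 4, N 3, O 2, S 2, halogen 1); for lowercase aromatic atoms, an aromatic c carries 1 H when it has two neighbours and 0 H with three, and aromatic n carries 0 H:
  atom 1: C, bond orders sum to 1 (valence 4) → 3 H
  atom 2: O, bond orders sum to 2 (valence 2) → 0 H
  atom 3: aromatic c, 3 neighbours → 0 H
  atom 4: aromatic c, 2 neighbours → 1 H
  atom 5: aromatic c, 2 neighbours → 1 H
  atom 6: aromatic c, 2 neighbours → 1 H
  atom 7: aromatic c, 2 neighbours → 1 H
  atom 8: aromatic c, 2 neighbours → 1 H
Totals → C:7, H:8, O:1.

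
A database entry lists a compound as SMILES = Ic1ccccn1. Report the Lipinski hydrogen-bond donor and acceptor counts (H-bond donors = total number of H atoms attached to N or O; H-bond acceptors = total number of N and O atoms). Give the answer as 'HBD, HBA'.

Donors: find every N or O and count the H atoms it carries.
  atom 7 (N): bond orders sum to 3 → 0 H
Lipinski HBD = 0.
Acceptors: N atoms = 1, O atoms = 0 → HBA = 1.

0, 1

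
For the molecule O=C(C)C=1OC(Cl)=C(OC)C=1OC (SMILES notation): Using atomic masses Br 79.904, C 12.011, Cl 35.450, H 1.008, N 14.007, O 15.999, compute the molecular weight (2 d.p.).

204.61 g/mol

First, the molecular formula is C8H9ClO4 (counting implicit H from valence).
  C: 8 × 12.011 = 96.088
  Cl: 1 × 35.450 = 35.450
  H: 9 × 1.008 = 9.072
  O: 4 × 15.999 = 63.996
Sum: 8×12.011 + 1×35.450 + 9×1.008 + 4×15.999 = 204.606 → 204.61 g/mol.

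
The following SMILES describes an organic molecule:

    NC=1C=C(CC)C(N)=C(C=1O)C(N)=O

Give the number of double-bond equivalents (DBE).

Degree of unsaturation = (number of rings) + (number of π bonds).
Ring closures in the SMILES: 1.
π bonds: 4 double bonds (each 1 DoU) → 4 DoU from unsaturation.
Total DoU = 1 + 4 = 5.

5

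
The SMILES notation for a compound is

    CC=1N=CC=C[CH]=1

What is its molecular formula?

Walk through each heavy atom and fill implicit hydrogens from standard valence (C 4, N 3, O 2, S 2, halogen 1):
  atom 1: C, bond orders sum to 1 (valence 4) → 3 H
  atom 2: C, bond orders sum to 4 (valence 4) → 0 H
  atom 3: N, bond orders sum to 3 (valence 3) → 0 H
  atom 4: C, bond orders sum to 3 (valence 4) → 1 H
  atom 5: C, bond orders sum to 3 (valence 4) → 1 H
  atom 6: C, bond orders sum to 3 (valence 4) → 1 H
  atom 7: C with explicit H count 1
Totals → C:6, H:7, N:1.
In Hill order: C6H7N.

C6H7N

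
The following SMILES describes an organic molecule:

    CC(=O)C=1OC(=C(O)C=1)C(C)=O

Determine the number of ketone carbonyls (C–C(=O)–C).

The ketone motif appears at heavy-atom positions 2, 10 in the SMILES.
Other groups present: 1 hydroxyl.
Ketone count: 2.

2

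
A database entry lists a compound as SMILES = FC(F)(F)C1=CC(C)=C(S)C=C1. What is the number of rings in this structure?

1

In SMILES, each pair of matching ring-closure digits denotes one ring-closing bond; the number of such bonds equals the number of independent rings.
Ring-closure bonds here: 1.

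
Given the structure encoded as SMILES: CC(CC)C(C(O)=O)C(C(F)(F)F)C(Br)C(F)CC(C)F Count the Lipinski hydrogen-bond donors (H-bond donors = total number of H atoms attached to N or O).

Donors: find every N or O and count the H atoms it carries.
  atom 7 (O): bond orders sum to 1 → 1 H
  atom 8 (O): bond orders sum to 2 → 0 H
Lipinski HBD = 1.

1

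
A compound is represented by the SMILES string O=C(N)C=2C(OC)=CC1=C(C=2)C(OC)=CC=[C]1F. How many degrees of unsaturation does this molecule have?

Degree of unsaturation = (number of rings) + (number of π bonds).
Ring closures in the SMILES: 2.
π bonds: 6 double bonds (each 1 DoU) → 6 DoU from unsaturation.
Total DoU = 2 + 6 = 8.

8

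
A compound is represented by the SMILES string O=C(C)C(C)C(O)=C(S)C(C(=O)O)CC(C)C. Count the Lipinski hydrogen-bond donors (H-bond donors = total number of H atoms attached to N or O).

2

Donors: find every N or O and count the H atoms it carries.
  atom 1 (O): bond orders sum to 2 → 0 H
  atom 7 (O): bond orders sum to 1 → 1 H
  atom 12 (O): bond orders sum to 2 → 0 H
  atom 13 (O): bond orders sum to 1 → 1 H
Lipinski HBD = 2.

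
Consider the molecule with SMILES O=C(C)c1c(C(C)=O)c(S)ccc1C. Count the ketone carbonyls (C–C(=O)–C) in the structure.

The ketone motif appears at heavy-atom positions 2, 6 in the SMILES.
Other groups present: 1 thiol.
Ketone count: 2.

2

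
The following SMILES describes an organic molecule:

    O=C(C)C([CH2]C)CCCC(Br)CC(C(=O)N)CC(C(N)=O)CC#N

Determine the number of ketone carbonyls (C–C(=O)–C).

1

The ketone motif appears at heavy-atom position 2 in the SMILES.
Other groups present: 2 amide, 1 nitrile.
Ketone count: 1.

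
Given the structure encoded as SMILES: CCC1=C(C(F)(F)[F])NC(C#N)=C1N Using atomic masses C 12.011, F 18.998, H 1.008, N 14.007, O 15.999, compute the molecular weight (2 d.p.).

203.17 g/mol

First, the molecular formula is C8H8F3N3 (counting implicit H from valence).
  C: 8 × 12.011 = 96.088
  F: 3 × 18.998 = 56.994
  H: 8 × 1.008 = 8.064
  N: 3 × 14.007 = 42.021
Sum: 8×12.011 + 3×18.998 + 8×1.008 + 3×14.007 = 203.167 → 203.17 g/mol.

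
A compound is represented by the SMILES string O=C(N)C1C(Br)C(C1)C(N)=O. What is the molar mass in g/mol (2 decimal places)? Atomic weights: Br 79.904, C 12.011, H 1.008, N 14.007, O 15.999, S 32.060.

221.05 g/mol

First, the molecular formula is C6H9BrN2O2 (counting implicit H from valence).
  Br: 1 × 79.904 = 79.904
  C: 6 × 12.011 = 72.066
  H: 9 × 1.008 = 9.072
  N: 2 × 14.007 = 28.014
  O: 2 × 15.999 = 31.998
Sum: 1×79.904 + 6×12.011 + 9×1.008 + 2×14.007 + 2×15.999 = 221.054 → 221.05 g/mol.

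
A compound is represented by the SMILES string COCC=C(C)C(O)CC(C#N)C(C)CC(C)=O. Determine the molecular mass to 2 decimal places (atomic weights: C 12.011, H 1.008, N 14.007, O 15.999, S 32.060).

First, the molecular formula is C14H23NO3 (counting implicit H from valence).
  C: 14 × 12.011 = 168.154
  H: 23 × 1.008 = 23.184
  N: 1 × 14.007 = 14.007
  O: 3 × 15.999 = 47.997
Sum: 14×12.011 + 23×1.008 + 1×14.007 + 3×15.999 = 253.342 → 253.34 g/mol.

253.34 g/mol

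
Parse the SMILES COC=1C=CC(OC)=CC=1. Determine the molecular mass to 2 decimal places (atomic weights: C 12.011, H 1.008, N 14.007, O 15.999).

First, the molecular formula is C8H10O2 (counting implicit H from valence).
  C: 8 × 12.011 = 96.088
  H: 10 × 1.008 = 10.080
  O: 2 × 15.999 = 31.998
Sum: 8×12.011 + 10×1.008 + 2×15.999 = 138.166 → 138.17 g/mol.

138.17 g/mol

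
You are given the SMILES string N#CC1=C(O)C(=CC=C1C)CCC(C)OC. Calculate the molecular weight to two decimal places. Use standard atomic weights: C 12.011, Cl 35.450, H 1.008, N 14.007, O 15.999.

First, the molecular formula is C13H17NO2 (counting implicit H from valence).
  C: 13 × 12.011 = 156.143
  H: 17 × 1.008 = 17.136
  N: 1 × 14.007 = 14.007
  O: 2 × 15.999 = 31.998
Sum: 13×12.011 + 17×1.008 + 1×14.007 + 2×15.999 = 219.284 → 219.28 g/mol.

219.28 g/mol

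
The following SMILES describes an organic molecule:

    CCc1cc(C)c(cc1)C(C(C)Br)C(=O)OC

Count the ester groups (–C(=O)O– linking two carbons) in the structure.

The ester motif appears at heavy-atom position 14 in the SMILES.
Ester count: 1.

1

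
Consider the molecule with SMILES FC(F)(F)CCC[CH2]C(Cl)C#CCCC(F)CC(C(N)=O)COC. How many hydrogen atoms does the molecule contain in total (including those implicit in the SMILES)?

24

Walk through each heavy atom and fill implicit hydrogens from standard valence (C 4, N 3, O 2, S 2, halogen 1):
  atom 1: F (halogen, monovalent) → 0 H
  atom 2: C, bond orders sum to 4 (valence 4) → 0 H
  atom 3: F (halogen, monovalent) → 0 H
  atom 4: F (halogen, monovalent) → 0 H
  atom 5: C, bond orders sum to 2 (valence 4) → 2 H
  atom 6: C, bond orders sum to 2 (valence 4) → 2 H
  atom 7: C, bond orders sum to 2 (valence 4) → 2 H
  atom 8: C with explicit H count 2
  atom 9: C, bond orders sum to 3 (valence 4) → 1 H
  atom 10: Cl (halogen, monovalent) → 0 H
  atom 11: C, bond orders sum to 4 (valence 4) → 0 H
  atom 12: C, bond orders sum to 4 (valence 4) → 0 H
  atom 13: C, bond orders sum to 2 (valence 4) → 2 H
  atom 14: C, bond orders sum to 2 (valence 4) → 2 H
  atom 15: C, bond orders sum to 3 (valence 4) → 1 H
  atom 16: F (halogen, monovalent) → 0 H
  atom 17: C, bond orders sum to 2 (valence 4) → 2 H
  atom 18: C, bond orders sum to 3 (valence 4) → 1 H
  atom 19: C, bond orders sum to 4 (valence 4) → 0 H
  atom 20: N, bond orders sum to 1 (valence 3) → 2 H
  atom 21: O, bond orders sum to 2 (valence 2) → 0 H
  atom 22: C, bond orders sum to 2 (valence 4) → 2 H
  atom 23: O, bond orders sum to 2 (valence 2) → 0 H
  atom 24: C, bond orders sum to 1 (valence 4) → 3 H
Total hydrogens: 24.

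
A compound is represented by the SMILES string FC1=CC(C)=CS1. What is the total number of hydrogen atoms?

5

Walk through each heavy atom and fill implicit hydrogens from standard valence (C 4, N 3, O 2, S 2, halogen 1):
  atom 1: F (halogen, monovalent) → 0 H
  atom 2: C, bond orders sum to 4 (valence 4) → 0 H
  atom 3: C, bond orders sum to 3 (valence 4) → 1 H
  atom 4: C, bond orders sum to 4 (valence 4) → 0 H
  atom 5: C, bond orders sum to 1 (valence 4) → 3 H
  atom 6: C, bond orders sum to 3 (valence 4) → 1 H
  atom 7: S, bond orders sum to 2 (valence 2) → 0 H
Total hydrogens: 5.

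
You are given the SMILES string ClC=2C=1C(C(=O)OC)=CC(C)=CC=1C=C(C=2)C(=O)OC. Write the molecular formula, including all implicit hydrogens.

C15H13ClO4

Walk through each heavy atom and fill implicit hydrogens from standard valence (C 4, N 3, O 2, S 2, halogen 1):
  atom 1: Cl (halogen, monovalent) → 0 H
  atom 2: C, bond orders sum to 4 (valence 4) → 0 H
  atom 3: C, bond orders sum to 4 (valence 4) → 0 H
  atom 4: C, bond orders sum to 4 (valence 4) → 0 H
  atom 5: C, bond orders sum to 4 (valence 4) → 0 H
  atom 6: O, bond orders sum to 2 (valence 2) → 0 H
  atom 7: O, bond orders sum to 2 (valence 2) → 0 H
  atom 8: C, bond orders sum to 1 (valence 4) → 3 H
  atom 9: C, bond orders sum to 3 (valence 4) → 1 H
  atom 10: C, bond orders sum to 4 (valence 4) → 0 H
  atom 11: C, bond orders sum to 1 (valence 4) → 3 H
  atom 12: C, bond orders sum to 3 (valence 4) → 1 H
  atom 13: C, bond orders sum to 4 (valence 4) → 0 H
  atom 14: C, bond orders sum to 3 (valence 4) → 1 H
  atom 15: C, bond orders sum to 4 (valence 4) → 0 H
  atom 16: C, bond orders sum to 3 (valence 4) → 1 H
  atom 17: C, bond orders sum to 4 (valence 4) → 0 H
  atom 18: O, bond orders sum to 2 (valence 2) → 0 H
  atom 19: O, bond orders sum to 2 (valence 2) → 0 H
  atom 20: C, bond orders sum to 1 (valence 4) → 3 H
Totals → C:15, H:13, Cl:1, O:4.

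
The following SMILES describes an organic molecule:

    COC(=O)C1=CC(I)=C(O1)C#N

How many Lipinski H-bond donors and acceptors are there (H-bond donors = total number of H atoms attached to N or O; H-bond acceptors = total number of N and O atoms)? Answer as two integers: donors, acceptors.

Donors: find every N or O and count the H atoms it carries.
  atom 2 (O): bond orders sum to 2 → 0 H
  atom 4 (O): bond orders sum to 2 → 0 H
  atom 10 (O): bond orders sum to 2 → 0 H
  atom 12 (N): bond orders sum to 3 → 0 H
Lipinski HBD = 0.
Acceptors: N atoms = 1, O atoms = 3 → HBA = 4.

0, 4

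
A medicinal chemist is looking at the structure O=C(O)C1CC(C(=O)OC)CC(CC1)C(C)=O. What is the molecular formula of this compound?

C12H18O5

Walk through each heavy atom and fill implicit hydrogens from standard valence (C 4, N 3, O 2, S 2, halogen 1):
  atom 1: O, bond orders sum to 2 (valence 2) → 0 H
  atom 2: C, bond orders sum to 4 (valence 4) → 0 H
  atom 3: O, bond orders sum to 1 (valence 2) → 1 H
  atom 4: C, bond orders sum to 3 (valence 4) → 1 H
  atom 5: C, bond orders sum to 2 (valence 4) → 2 H
  atom 6: C, bond orders sum to 3 (valence 4) → 1 H
  atom 7: C, bond orders sum to 4 (valence 4) → 0 H
  atom 8: O, bond orders sum to 2 (valence 2) → 0 H
  atom 9: O, bond orders sum to 2 (valence 2) → 0 H
  atom 10: C, bond orders sum to 1 (valence 4) → 3 H
  atom 11: C, bond orders sum to 2 (valence 4) → 2 H
  atom 12: C, bond orders sum to 3 (valence 4) → 1 H
  atom 13: C, bond orders sum to 2 (valence 4) → 2 H
  atom 14: C, bond orders sum to 2 (valence 4) → 2 H
  atom 15: C, bond orders sum to 4 (valence 4) → 0 H
  atom 16: C, bond orders sum to 1 (valence 4) → 3 H
  atom 17: O, bond orders sum to 2 (valence 2) → 0 H
Totals → C:12, H:18, O:5.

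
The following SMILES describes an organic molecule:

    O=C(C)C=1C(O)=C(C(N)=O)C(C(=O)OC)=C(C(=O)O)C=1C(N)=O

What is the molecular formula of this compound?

C13H12N2O8

Walk through each heavy atom and fill implicit hydrogens from standard valence (C 4, N 3, O 2, S 2, halogen 1):
  atom 1: O, bond orders sum to 2 (valence 2) → 0 H
  atom 2: C, bond orders sum to 4 (valence 4) → 0 H
  atom 3: C, bond orders sum to 1 (valence 4) → 3 H
  atom 4: C, bond orders sum to 4 (valence 4) → 0 H
  atom 5: C, bond orders sum to 4 (valence 4) → 0 H
  atom 6: O, bond orders sum to 1 (valence 2) → 1 H
  atom 7: C, bond orders sum to 4 (valence 4) → 0 H
  atom 8: C, bond orders sum to 4 (valence 4) → 0 H
  atom 9: N, bond orders sum to 1 (valence 3) → 2 H
  atom 10: O, bond orders sum to 2 (valence 2) → 0 H
  atom 11: C, bond orders sum to 4 (valence 4) → 0 H
  atom 12: C, bond orders sum to 4 (valence 4) → 0 H
  atom 13: O, bond orders sum to 2 (valence 2) → 0 H
  atom 14: O, bond orders sum to 2 (valence 2) → 0 H
  atom 15: C, bond orders sum to 1 (valence 4) → 3 H
  atom 16: C, bond orders sum to 4 (valence 4) → 0 H
  atom 17: C, bond orders sum to 4 (valence 4) → 0 H
  atom 18: O, bond orders sum to 2 (valence 2) → 0 H
  atom 19: O, bond orders sum to 1 (valence 2) → 1 H
  atom 20: C, bond orders sum to 4 (valence 4) → 0 H
  atom 21: C, bond orders sum to 4 (valence 4) → 0 H
  atom 22: N, bond orders sum to 1 (valence 3) → 2 H
  atom 23: O, bond orders sum to 2 (valence 2) → 0 H
Totals → C:13, H:12, N:2, O:8.
In Hill order: C13H12N2O8.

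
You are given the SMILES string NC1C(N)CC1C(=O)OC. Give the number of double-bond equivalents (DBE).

Molecular formula: C6H12N2O2.
DoU = (2C + 2 + N − H − X) / 2, where X is the halogen count and O/S are ignored.
    = (2·6 + 2 + 2 − 12 − 0) / 2 = 4 / 2 = 2.

2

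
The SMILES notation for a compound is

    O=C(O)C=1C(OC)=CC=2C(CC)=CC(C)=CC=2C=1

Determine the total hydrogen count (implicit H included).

Walk through each heavy atom and fill implicit hydrogens from standard valence (C 4, N 3, O 2, S 2, halogen 1):
  atom 1: O, bond orders sum to 2 (valence 2) → 0 H
  atom 2: C, bond orders sum to 4 (valence 4) → 0 H
  atom 3: O, bond orders sum to 1 (valence 2) → 1 H
  atom 4: C, bond orders sum to 4 (valence 4) → 0 H
  atom 5: C, bond orders sum to 4 (valence 4) → 0 H
  atom 6: O, bond orders sum to 2 (valence 2) → 0 H
  atom 7: C, bond orders sum to 1 (valence 4) → 3 H
  atom 8: C, bond orders sum to 3 (valence 4) → 1 H
  atom 9: C, bond orders sum to 4 (valence 4) → 0 H
  atom 10: C, bond orders sum to 4 (valence 4) → 0 H
  atom 11: C, bond orders sum to 2 (valence 4) → 2 H
  atom 12: C, bond orders sum to 1 (valence 4) → 3 H
  atom 13: C, bond orders sum to 3 (valence 4) → 1 H
  atom 14: C, bond orders sum to 4 (valence 4) → 0 H
  atom 15: C, bond orders sum to 1 (valence 4) → 3 H
  atom 16: C, bond orders sum to 3 (valence 4) → 1 H
  atom 17: C, bond orders sum to 4 (valence 4) → 0 H
  atom 18: C, bond orders sum to 3 (valence 4) → 1 H
Total hydrogens: 16.

16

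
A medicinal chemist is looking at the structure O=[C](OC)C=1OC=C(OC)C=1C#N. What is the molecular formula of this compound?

Walk through each heavy atom and fill implicit hydrogens from standard valence (C 4, N 3, O 2, S 2, halogen 1):
  atom 1: O, bond orders sum to 2 (valence 2) → 0 H
  atom 2: C with explicit H count 0
  atom 3: O, bond orders sum to 2 (valence 2) → 0 H
  atom 4: C, bond orders sum to 1 (valence 4) → 3 H
  atom 5: C, bond orders sum to 4 (valence 4) → 0 H
  atom 6: O, bond orders sum to 2 (valence 2) → 0 H
  atom 7: C, bond orders sum to 3 (valence 4) → 1 H
  atom 8: C, bond orders sum to 4 (valence 4) → 0 H
  atom 9: O, bond orders sum to 2 (valence 2) → 0 H
  atom 10: C, bond orders sum to 1 (valence 4) → 3 H
  atom 11: C, bond orders sum to 4 (valence 4) → 0 H
  atom 12: C, bond orders sum to 4 (valence 4) → 0 H
  atom 13: N, bond orders sum to 3 (valence 3) → 0 H
Totals → C:8, H:7, N:1, O:4.

C8H7NO4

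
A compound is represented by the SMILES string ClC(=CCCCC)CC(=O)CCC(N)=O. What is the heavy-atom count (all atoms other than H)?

Every atom symbol written in the SMILES (organic subset) is one heavy atom; implicit H are not written.
Heavy atoms by element → C:11, Cl:1, N:1, O:2.
Total: 15.

15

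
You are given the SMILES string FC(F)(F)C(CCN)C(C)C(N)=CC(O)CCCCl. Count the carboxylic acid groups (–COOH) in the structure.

Scan the SMILES for the carboxylic acid motif — none present.
Groups that are present: 1 alkene, 1 hydroxyl, 2 primary amine.

0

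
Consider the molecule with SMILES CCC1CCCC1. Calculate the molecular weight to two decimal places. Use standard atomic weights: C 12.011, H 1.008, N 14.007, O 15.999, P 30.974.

First, the molecular formula is C7H14 (counting implicit H from valence).
  C: 7 × 12.011 = 84.077
  H: 14 × 1.008 = 14.112
Sum: 7×12.011 + 14×1.008 = 98.189 → 98.19 g/mol.

98.19 g/mol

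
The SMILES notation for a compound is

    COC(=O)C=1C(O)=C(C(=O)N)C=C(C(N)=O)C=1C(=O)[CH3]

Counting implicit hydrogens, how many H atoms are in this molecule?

12

Walk through each heavy atom and fill implicit hydrogens from standard valence (C 4, N 3, O 2, S 2, halogen 1):
  atom 1: C, bond orders sum to 1 (valence 4) → 3 H
  atom 2: O, bond orders sum to 2 (valence 2) → 0 H
  atom 3: C, bond orders sum to 4 (valence 4) → 0 H
  atom 4: O, bond orders sum to 2 (valence 2) → 0 H
  atom 5: C, bond orders sum to 4 (valence 4) → 0 H
  atom 6: C, bond orders sum to 4 (valence 4) → 0 H
  atom 7: O, bond orders sum to 1 (valence 2) → 1 H
  atom 8: C, bond orders sum to 4 (valence 4) → 0 H
  atom 9: C, bond orders sum to 4 (valence 4) → 0 H
  atom 10: O, bond orders sum to 2 (valence 2) → 0 H
  atom 11: N, bond orders sum to 1 (valence 3) → 2 H
  atom 12: C, bond orders sum to 3 (valence 4) → 1 H
  atom 13: C, bond orders sum to 4 (valence 4) → 0 H
  atom 14: C, bond orders sum to 4 (valence 4) → 0 H
  atom 15: N, bond orders sum to 1 (valence 3) → 2 H
  atom 16: O, bond orders sum to 2 (valence 2) → 0 H
  atom 17: C, bond orders sum to 4 (valence 4) → 0 H
  atom 18: C, bond orders sum to 4 (valence 4) → 0 H
  atom 19: O, bond orders sum to 2 (valence 2) → 0 H
  atom 20: C with explicit H count 3
Total hydrogens: 12.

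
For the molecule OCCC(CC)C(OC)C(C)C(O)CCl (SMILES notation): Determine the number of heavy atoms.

15

Every atom symbol written in the SMILES (organic subset) is one heavy atom; implicit H are not written.
Heavy atoms by element → C:11, Cl:1, O:3.
Total: 15.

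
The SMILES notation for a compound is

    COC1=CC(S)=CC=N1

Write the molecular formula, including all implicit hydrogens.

C6H7NOS

Walk through each heavy atom and fill implicit hydrogens from standard valence (C 4, N 3, O 2, S 2, halogen 1):
  atom 1: C, bond orders sum to 1 (valence 4) → 3 H
  atom 2: O, bond orders sum to 2 (valence 2) → 0 H
  atom 3: C, bond orders sum to 4 (valence 4) → 0 H
  atom 4: C, bond orders sum to 3 (valence 4) → 1 H
  atom 5: C, bond orders sum to 4 (valence 4) → 0 H
  atom 6: S, bond orders sum to 1 (valence 2) → 1 H
  atom 7: C, bond orders sum to 3 (valence 4) → 1 H
  atom 8: C, bond orders sum to 3 (valence 4) → 1 H
  atom 9: N, bond orders sum to 3 (valence 3) → 0 H
Totals → C:6, H:7, N:1, O:1, S:1.
In Hill order: C6H7NOS.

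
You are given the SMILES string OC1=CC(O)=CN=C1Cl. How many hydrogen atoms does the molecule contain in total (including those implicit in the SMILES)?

Walk through each heavy atom and fill implicit hydrogens from standard valence (C 4, N 3, O 2, S 2, halogen 1):
  atom 1: O, bond orders sum to 1 (valence 2) → 1 H
  atom 2: C, bond orders sum to 4 (valence 4) → 0 H
  atom 3: C, bond orders sum to 3 (valence 4) → 1 H
  atom 4: C, bond orders sum to 4 (valence 4) → 0 H
  atom 5: O, bond orders sum to 1 (valence 2) → 1 H
  atom 6: C, bond orders sum to 3 (valence 4) → 1 H
  atom 7: N, bond orders sum to 3 (valence 3) → 0 H
  atom 8: C, bond orders sum to 4 (valence 4) → 0 H
  atom 9: Cl (halogen, monovalent) → 0 H
Total hydrogens: 4.

4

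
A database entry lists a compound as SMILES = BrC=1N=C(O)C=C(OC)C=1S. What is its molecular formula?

Walk through each heavy atom and fill implicit hydrogens from standard valence (C 4, N 3, O 2, S 2, halogen 1):
  atom 1: Br (halogen, monovalent) → 0 H
  atom 2: C, bond orders sum to 4 (valence 4) → 0 H
  atom 3: N, bond orders sum to 3 (valence 3) → 0 H
  atom 4: C, bond orders sum to 4 (valence 4) → 0 H
  atom 5: O, bond orders sum to 1 (valence 2) → 1 H
  atom 6: C, bond orders sum to 3 (valence 4) → 1 H
  atom 7: C, bond orders sum to 4 (valence 4) → 0 H
  atom 8: O, bond orders sum to 2 (valence 2) → 0 H
  atom 9: C, bond orders sum to 1 (valence 4) → 3 H
  atom 10: C, bond orders sum to 4 (valence 4) → 0 H
  atom 11: S, bond orders sum to 1 (valence 2) → 1 H
Totals → C:6, H:6, Br:1, N:1, O:2, S:1.
In Hill order: C6H6BrNO2S.

C6H6BrNO2S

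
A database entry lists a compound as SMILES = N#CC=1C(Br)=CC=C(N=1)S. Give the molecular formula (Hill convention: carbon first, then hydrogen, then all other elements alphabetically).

Walk through each heavy atom and fill implicit hydrogens from standard valence (C 4, N 3, O 2, S 2, halogen 1):
  atom 1: N, bond orders sum to 3 (valence 3) → 0 H
  atom 2: C, bond orders sum to 4 (valence 4) → 0 H
  atom 3: C, bond orders sum to 4 (valence 4) → 0 H
  atom 4: C, bond orders sum to 4 (valence 4) → 0 H
  atom 5: Br (halogen, monovalent) → 0 H
  atom 6: C, bond orders sum to 3 (valence 4) → 1 H
  atom 7: C, bond orders sum to 3 (valence 4) → 1 H
  atom 8: C, bond orders sum to 4 (valence 4) → 0 H
  atom 9: N, bond orders sum to 3 (valence 3) → 0 H
  atom 10: S, bond orders sum to 1 (valence 2) → 1 H
Totals → C:6, H:3, Br:1, N:2, S:1.

C6H3BrN2S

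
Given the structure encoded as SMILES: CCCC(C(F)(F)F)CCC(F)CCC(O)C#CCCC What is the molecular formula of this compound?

Walk through each heavy atom and fill implicit hydrogens from standard valence (C 4, N 3, O 2, S 2, halogen 1):
  atom 1: C, bond orders sum to 1 (valence 4) → 3 H
  atom 2: C, bond orders sum to 2 (valence 4) → 2 H
  atom 3: C, bond orders sum to 2 (valence 4) → 2 H
  atom 4: C, bond orders sum to 3 (valence 4) → 1 H
  atom 5: C, bond orders sum to 4 (valence 4) → 0 H
  atom 6: F (halogen, monovalent) → 0 H
  atom 7: F (halogen, monovalent) → 0 H
  atom 8: F (halogen, monovalent) → 0 H
  atom 9: C, bond orders sum to 2 (valence 4) → 2 H
  atom 10: C, bond orders sum to 2 (valence 4) → 2 H
  atom 11: C, bond orders sum to 3 (valence 4) → 1 H
  atom 12: F (halogen, monovalent) → 0 H
  atom 13: C, bond orders sum to 2 (valence 4) → 2 H
  atom 14: C, bond orders sum to 2 (valence 4) → 2 H
  atom 15: C, bond orders sum to 3 (valence 4) → 1 H
  atom 16: O, bond orders sum to 1 (valence 2) → 1 H
  atom 17: C, bond orders sum to 4 (valence 4) → 0 H
  atom 18: C, bond orders sum to 4 (valence 4) → 0 H
  atom 19: C, bond orders sum to 2 (valence 4) → 2 H
  atom 20: C, bond orders sum to 2 (valence 4) → 2 H
  atom 21: C, bond orders sum to 1 (valence 4) → 3 H
Totals → C:16, H:26, F:4, O:1.
In Hill order: C16H26F4O.

C16H26F4O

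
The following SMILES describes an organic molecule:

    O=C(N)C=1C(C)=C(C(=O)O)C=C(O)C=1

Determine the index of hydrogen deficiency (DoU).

Degree of unsaturation = (number of rings) + (number of π bonds).
Ring closures in the SMILES: 1.
π bonds: 5 double bonds (each 1 DoU) → 5 DoU from unsaturation.
Total DoU = 1 + 5 = 6.

6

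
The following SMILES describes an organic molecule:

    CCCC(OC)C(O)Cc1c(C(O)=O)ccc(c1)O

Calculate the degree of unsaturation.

Molecular formula: C14H20O5.
DoU = (2C + 2 + N − H − X) / 2, where X is the halogen count and O/S are ignored.
    = (2·14 + 2 + 0 − 20 − 0) / 2 = 10 / 2 = 5.

5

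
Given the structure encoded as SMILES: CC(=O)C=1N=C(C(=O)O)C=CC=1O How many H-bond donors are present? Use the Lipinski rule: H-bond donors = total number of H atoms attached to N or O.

Donors: find every N or O and count the H atoms it carries.
  atom 3 (O): bond orders sum to 2 → 0 H
  atom 5 (N): bond orders sum to 3 → 0 H
  atom 8 (O): bond orders sum to 2 → 0 H
  atom 9 (O): bond orders sum to 1 → 1 H
  atom 13 (O): bond orders sum to 1 → 1 H
Lipinski HBD = 2.

2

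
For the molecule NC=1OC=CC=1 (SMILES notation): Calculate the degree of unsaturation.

3

Molecular formula: C4H5NO.
DoU = (2C + 2 + N − H − X) / 2, where X is the halogen count and O/S are ignored.
    = (2·4 + 2 + 1 − 5 − 0) / 2 = 6 / 2 = 3.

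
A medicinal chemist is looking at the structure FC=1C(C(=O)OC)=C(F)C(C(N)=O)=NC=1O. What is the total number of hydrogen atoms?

Walk through each heavy atom and fill implicit hydrogens from standard valence (C 4, N 3, O 2, S 2, halogen 1):
  atom 1: F (halogen, monovalent) → 0 H
  atom 2: C, bond orders sum to 4 (valence 4) → 0 H
  atom 3: C, bond orders sum to 4 (valence 4) → 0 H
  atom 4: C, bond orders sum to 4 (valence 4) → 0 H
  atom 5: O, bond orders sum to 2 (valence 2) → 0 H
  atom 6: O, bond orders sum to 2 (valence 2) → 0 H
  atom 7: C, bond orders sum to 1 (valence 4) → 3 H
  atom 8: C, bond orders sum to 4 (valence 4) → 0 H
  atom 9: F (halogen, monovalent) → 0 H
  atom 10: C, bond orders sum to 4 (valence 4) → 0 H
  atom 11: C, bond orders sum to 4 (valence 4) → 0 H
  atom 12: N, bond orders sum to 1 (valence 3) → 2 H
  atom 13: O, bond orders sum to 2 (valence 2) → 0 H
  atom 14: N, bond orders sum to 3 (valence 3) → 0 H
  atom 15: C, bond orders sum to 4 (valence 4) → 0 H
  atom 16: O, bond orders sum to 1 (valence 2) → 1 H
Total hydrogens: 6.

6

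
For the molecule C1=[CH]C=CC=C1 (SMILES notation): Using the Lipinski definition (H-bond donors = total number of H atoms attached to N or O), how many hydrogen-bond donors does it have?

0

Donors: find every N or O and count the H atoms it carries.
  (no N or O atoms present)
Lipinski HBD = 0.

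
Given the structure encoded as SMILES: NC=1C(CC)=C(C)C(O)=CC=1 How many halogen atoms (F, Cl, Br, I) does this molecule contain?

0

Scan the SMILES for the halogen motif — none present.
Groups that are present: 1 hydroxyl, 1 primary amine.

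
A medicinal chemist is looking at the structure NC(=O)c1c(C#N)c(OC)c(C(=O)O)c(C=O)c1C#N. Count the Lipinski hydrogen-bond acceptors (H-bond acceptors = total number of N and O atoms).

N atoms: 3; O atoms: 5.
Lipinski HBA = 3 + 5 = 8.

8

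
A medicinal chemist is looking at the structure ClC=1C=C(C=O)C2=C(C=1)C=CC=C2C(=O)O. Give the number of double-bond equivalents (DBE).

Molecular formula: C12H7ClO3.
DoU = (2C + 2 + N − H − X) / 2, where X is the halogen count and O/S are ignored.
    = (2·12 + 2 + 0 − 7 − 1) / 2 = 18 / 2 = 9.

9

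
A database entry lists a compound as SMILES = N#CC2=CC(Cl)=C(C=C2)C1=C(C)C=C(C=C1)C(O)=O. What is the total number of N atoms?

1

Scan the SMILES for N atoms (remember two-letter symbols like Cl and Br are single atoms).
Nitrogen count: 1.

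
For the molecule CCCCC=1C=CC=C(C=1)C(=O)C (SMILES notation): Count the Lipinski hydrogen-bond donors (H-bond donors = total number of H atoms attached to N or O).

Donors: find every N or O and count the H atoms it carries.
  atom 12 (O): bond orders sum to 2 → 0 H
Lipinski HBD = 0.

0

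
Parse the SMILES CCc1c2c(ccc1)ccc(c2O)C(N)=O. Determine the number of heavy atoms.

16

Every atom symbol written in the SMILES (organic subset) is one heavy atom; implicit H are not written.
Heavy atoms by element → C:13, N:1, O:2.
Total: 16.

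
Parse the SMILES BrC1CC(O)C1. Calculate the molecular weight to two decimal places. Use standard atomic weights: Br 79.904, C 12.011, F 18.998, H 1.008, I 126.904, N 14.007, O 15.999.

151.00 g/mol

First, the molecular formula is C4H7BrO (counting implicit H from valence).
  Br: 1 × 79.904 = 79.904
  C: 4 × 12.011 = 48.044
  H: 7 × 1.008 = 7.056
  O: 1 × 15.999 = 15.999
Sum: 1×79.904 + 4×12.011 + 7×1.008 + 1×15.999 = 151.003 → 151.00 g/mol.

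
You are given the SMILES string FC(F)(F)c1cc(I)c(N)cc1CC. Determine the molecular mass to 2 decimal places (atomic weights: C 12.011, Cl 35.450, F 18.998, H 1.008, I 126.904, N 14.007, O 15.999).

First, the molecular formula is C9H9F3IN (counting implicit H from valence).
  C: 9 × 12.011 = 108.099
  F: 3 × 18.998 = 56.994
  H: 9 × 1.008 = 9.072
  I: 1 × 126.904 = 126.904
  N: 1 × 14.007 = 14.007
Sum: 9×12.011 + 3×18.998 + 9×1.008 + 1×126.904 + 1×14.007 = 315.076 → 315.08 g/mol.

315.08 g/mol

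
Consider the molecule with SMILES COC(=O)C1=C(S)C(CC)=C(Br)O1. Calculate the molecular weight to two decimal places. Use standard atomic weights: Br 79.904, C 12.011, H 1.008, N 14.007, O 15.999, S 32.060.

265.12 g/mol

First, the molecular formula is C8H9BrO3S (counting implicit H from valence).
  Br: 1 × 79.904 = 79.904
  C: 8 × 12.011 = 96.088
  H: 9 × 1.008 = 9.072
  O: 3 × 15.999 = 47.997
  S: 1 × 32.060 = 32.060
Sum: 1×79.904 + 8×12.011 + 9×1.008 + 3×15.999 + 1×32.060 = 265.121 → 265.12 g/mol.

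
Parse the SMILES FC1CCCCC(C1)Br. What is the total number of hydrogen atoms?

12

Walk through each heavy atom and fill implicit hydrogens from standard valence (C 4, N 3, O 2, S 2, halogen 1):
  atom 1: F (halogen, monovalent) → 0 H
  atom 2: C, bond orders sum to 3 (valence 4) → 1 H
  atom 3: C, bond orders sum to 2 (valence 4) → 2 H
  atom 4: C, bond orders sum to 2 (valence 4) → 2 H
  atom 5: C, bond orders sum to 2 (valence 4) → 2 H
  atom 6: C, bond orders sum to 2 (valence 4) → 2 H
  atom 7: C, bond orders sum to 3 (valence 4) → 1 H
  atom 8: C, bond orders sum to 2 (valence 4) → 2 H
  atom 9: Br (halogen, monovalent) → 0 H
Total hydrogens: 12.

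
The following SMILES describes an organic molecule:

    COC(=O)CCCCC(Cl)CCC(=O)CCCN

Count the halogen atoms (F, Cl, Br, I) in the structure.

1

Halogen atoms appear at heavy-atom position 10 (1×Cl).
Other groups present: 1 ester, 1 ketone, 1 primary amine.
Halogen count: 1.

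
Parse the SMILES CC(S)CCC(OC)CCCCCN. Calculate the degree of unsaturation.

0

Degree of unsaturation = (number of rings) + (number of π bonds).
Ring closures in the SMILES: 0.
π bonds: none → 0 DoU from unsaturation.
Total DoU = 0 + 0 = 0.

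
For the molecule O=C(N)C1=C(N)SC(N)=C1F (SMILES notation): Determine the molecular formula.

Walk through each heavy atom and fill implicit hydrogens from standard valence (C 4, N 3, O 2, S 2, halogen 1):
  atom 1: O, bond orders sum to 2 (valence 2) → 0 H
  atom 2: C, bond orders sum to 4 (valence 4) → 0 H
  atom 3: N, bond orders sum to 1 (valence 3) → 2 H
  atom 4: C, bond orders sum to 4 (valence 4) → 0 H
  atom 5: C, bond orders sum to 4 (valence 4) → 0 H
  atom 6: N, bond orders sum to 1 (valence 3) → 2 H
  atom 7: S, bond orders sum to 2 (valence 2) → 0 H
  atom 8: C, bond orders sum to 4 (valence 4) → 0 H
  atom 9: N, bond orders sum to 1 (valence 3) → 2 H
  atom 10: C, bond orders sum to 4 (valence 4) → 0 H
  atom 11: F (halogen, monovalent) → 0 H
Totals → C:5, H:6, F:1, N:3, O:1, S:1.
In Hill order: C5H6FN3OS.

C5H6FN3OS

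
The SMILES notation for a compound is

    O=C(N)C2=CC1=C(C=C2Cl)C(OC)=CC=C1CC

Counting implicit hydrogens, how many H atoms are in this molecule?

14

Walk through each heavy atom and fill implicit hydrogens from standard valence (C 4, N 3, O 2, S 2, halogen 1):
  atom 1: O, bond orders sum to 2 (valence 2) → 0 H
  atom 2: C, bond orders sum to 4 (valence 4) → 0 H
  atom 3: N, bond orders sum to 1 (valence 3) → 2 H
  atom 4: C, bond orders sum to 4 (valence 4) → 0 H
  atom 5: C, bond orders sum to 3 (valence 4) → 1 H
  atom 6: C, bond orders sum to 4 (valence 4) → 0 H
  atom 7: C, bond orders sum to 4 (valence 4) → 0 H
  atom 8: C, bond orders sum to 3 (valence 4) → 1 H
  atom 9: C, bond orders sum to 4 (valence 4) → 0 H
  atom 10: Cl (halogen, monovalent) → 0 H
  atom 11: C, bond orders sum to 4 (valence 4) → 0 H
  atom 12: O, bond orders sum to 2 (valence 2) → 0 H
  atom 13: C, bond orders sum to 1 (valence 4) → 3 H
  atom 14: C, bond orders sum to 3 (valence 4) → 1 H
  atom 15: C, bond orders sum to 3 (valence 4) → 1 H
  atom 16: C, bond orders sum to 4 (valence 4) → 0 H
  atom 17: C, bond orders sum to 2 (valence 4) → 2 H
  atom 18: C, bond orders sum to 1 (valence 4) → 3 H
Total hydrogens: 14.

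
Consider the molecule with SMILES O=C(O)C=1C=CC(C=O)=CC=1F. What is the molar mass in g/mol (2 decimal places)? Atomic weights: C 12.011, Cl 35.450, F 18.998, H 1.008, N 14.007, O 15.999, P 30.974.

168.12 g/mol

First, the molecular formula is C8H5FO3 (counting implicit H from valence).
  C: 8 × 12.011 = 96.088
  F: 1 × 18.998 = 18.998
  H: 5 × 1.008 = 5.040
  O: 3 × 15.999 = 47.997
Sum: 8×12.011 + 1×18.998 + 5×1.008 + 3×15.999 = 168.123 → 168.12 g/mol.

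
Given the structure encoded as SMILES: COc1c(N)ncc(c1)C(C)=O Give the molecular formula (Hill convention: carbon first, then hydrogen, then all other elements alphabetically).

Walk through each heavy atom and fill implicit hydrogens from standard valence (C 4, N 3, O 2, S 2, halogen 1); for lowercase aromatic atoms, an aromatic c carries 1 H when it has two neighbours and 0 H with three, and aromatic n carries 0 H:
  atom 1: C, bond orders sum to 1 (valence 4) → 3 H
  atom 2: O, bond orders sum to 2 (valence 2) → 0 H
  atom 3: aromatic c, 3 neighbours → 0 H
  atom 4: aromatic c, 3 neighbours → 0 H
  atom 5: N, bond orders sum to 1 (valence 3) → 2 H
  atom 6: aromatic n, 2 neighbours → 0 H
  atom 7: aromatic c, 2 neighbours → 1 H
  atom 8: aromatic c, 3 neighbours → 0 H
  atom 9: aromatic c, 2 neighbours → 1 H
  atom 10: C, bond orders sum to 4 (valence 4) → 0 H
  atom 11: C, bond orders sum to 1 (valence 4) → 3 H
  atom 12: O, bond orders sum to 2 (valence 2) → 0 H
Totals → C:8, H:10, N:2, O:2.
In Hill order: C8H10N2O2.

C8H10N2O2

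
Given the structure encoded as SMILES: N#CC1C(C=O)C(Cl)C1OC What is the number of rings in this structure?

In SMILES, each pair of matching ring-closure digits denotes one ring-closing bond; the number of such bonds equals the number of independent rings.
Ring-closure bonds here: 1.

1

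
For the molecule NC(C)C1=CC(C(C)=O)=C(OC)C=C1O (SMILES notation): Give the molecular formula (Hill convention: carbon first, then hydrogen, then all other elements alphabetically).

C11H15NO3

Walk through each heavy atom and fill implicit hydrogens from standard valence (C 4, N 3, O 2, S 2, halogen 1):
  atom 1: N, bond orders sum to 1 (valence 3) → 2 H
  atom 2: C, bond orders sum to 3 (valence 4) → 1 H
  atom 3: C, bond orders sum to 1 (valence 4) → 3 H
  atom 4: C, bond orders sum to 4 (valence 4) → 0 H
  atom 5: C, bond orders sum to 3 (valence 4) → 1 H
  atom 6: C, bond orders sum to 4 (valence 4) → 0 H
  atom 7: C, bond orders sum to 4 (valence 4) → 0 H
  atom 8: C, bond orders sum to 1 (valence 4) → 3 H
  atom 9: O, bond orders sum to 2 (valence 2) → 0 H
  atom 10: C, bond orders sum to 4 (valence 4) → 0 H
  atom 11: O, bond orders sum to 2 (valence 2) → 0 H
  atom 12: C, bond orders sum to 1 (valence 4) → 3 H
  atom 13: C, bond orders sum to 3 (valence 4) → 1 H
  atom 14: C, bond orders sum to 4 (valence 4) → 0 H
  atom 15: O, bond orders sum to 1 (valence 2) → 1 H
Totals → C:11, H:15, N:1, O:3.
In Hill order: C11H15NO3.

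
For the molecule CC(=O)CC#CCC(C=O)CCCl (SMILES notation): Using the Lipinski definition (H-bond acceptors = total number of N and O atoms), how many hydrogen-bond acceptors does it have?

2

N atoms: 0; O atoms: 2.
Lipinski HBA = 0 + 2 = 2.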